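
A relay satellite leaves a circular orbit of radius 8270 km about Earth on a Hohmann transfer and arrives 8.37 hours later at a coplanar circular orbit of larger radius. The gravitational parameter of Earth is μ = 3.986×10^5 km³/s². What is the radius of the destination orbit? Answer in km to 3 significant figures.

r₂ = 58200 km

Transfer time t = 8.37 hours = 30132 s, and t = π√(a_t³/μ).
So a_t = (μ t²/π²)^(1/3) = (3.986×10^5 × (30132)² / π²)^(1/3) = 33222 km.
Since a_t = (r₁ + r₂)/2, r₂ = 2a_t − r₁ = 2×33222 − 8270 = 58174 km.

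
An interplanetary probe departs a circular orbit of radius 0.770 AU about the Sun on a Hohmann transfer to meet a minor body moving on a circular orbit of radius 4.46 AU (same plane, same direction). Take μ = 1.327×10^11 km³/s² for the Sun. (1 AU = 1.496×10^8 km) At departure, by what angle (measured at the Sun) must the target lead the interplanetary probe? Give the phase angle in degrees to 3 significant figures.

In km: r₁ = 0.770 × 1.496×10^8 = 1.15192×10^8 km; r₂ = 4.46 × 1.496×10^8 = 6.67216×10^8 km.
Semi-major axis of the transfer orbit: a_t = (1.15192×10^8 + 6.67216×10^8)/2 = 3.91204×10^8 km.
The half-period of the transfer ellipse is t = π√(a_t³/μ) = 6.67297×10^7 s.
Target angular speed ω₂ = √(μ/r₂³) = 2.11366×10^-8 rad/s.
Angle swept by the target during transfer: ω₂·t = 1.4104 rad = 80.81°.
The interplanetary probe traverses 180° on the transfer ellipse, so the target must lead by 180° − 80.81° = 99.2°.

φ = 99.2°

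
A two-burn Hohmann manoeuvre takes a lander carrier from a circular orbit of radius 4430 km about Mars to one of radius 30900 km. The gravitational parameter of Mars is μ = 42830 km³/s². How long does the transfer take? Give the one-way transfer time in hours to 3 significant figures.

t = 9.90 hours

The Hohmann ellipse has a_t = (r₁ + r₂)/2 = 17665 km.
Half the transfer-orbit period gives t = π√(a_t³/μ) = 35640 s.
Converting: 35640 s ÷ 3600 s/hour = 9.90 hours.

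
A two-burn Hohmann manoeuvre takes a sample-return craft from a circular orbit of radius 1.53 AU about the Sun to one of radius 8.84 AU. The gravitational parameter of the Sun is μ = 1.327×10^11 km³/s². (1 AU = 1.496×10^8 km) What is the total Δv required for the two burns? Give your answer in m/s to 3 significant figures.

In km: r₁ = 1.53 × 1.496×10^8 = 2.28888×10^8 km; r₂ = 8.84 × 1.496×10^8 = 1.322464×10^9 km.
Transfer-ellipse semi-major axis a_t = (r₁ + r₂)/2 = (2.28888×10^8 + 1.322464×10^9)/2 = 7.75676×10^8 km.
At r₁ the circular-orbit speed is v₁ = √(μ/r₁) = 24.0782 km/s.
Transfer-orbit speed at r₁ (v² = μ(2/r − 1/a)): v_p = √[μ(2/r₁ − 1/a_t)] = 31.4395 km/s.
First burn Δv₁ = |v_p − v₁| = 7.361 km/s.
At r₂, v₂ = √(μ/r₂) = 10.0171 km/s.
Transfer-orbit speed at r₂: v_a = √[μ(2/r₂ − 1/a_t)] = 5.44145 km/s.
Second burn Δv₂ = |v₂ − v_a| = 4.576 km/s.
Δv = Δv₁ + Δv₂ = 7.361 + 4.576 = 11.94 km/s.

Δv = 11900 m/s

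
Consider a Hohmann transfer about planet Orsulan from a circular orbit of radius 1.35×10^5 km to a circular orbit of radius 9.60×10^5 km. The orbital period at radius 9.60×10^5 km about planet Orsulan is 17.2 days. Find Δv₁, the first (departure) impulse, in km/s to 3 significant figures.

From Kepler's third law T² = 4π²r³/μ at r = 9.60×10^5 km, T = 17.2 days = 17.2 × 86400 s = 1.48608×10^6 s: μ = 4π²r³/T² = 1.58157×10^7 km³/s².
The Hohmann ellipse has a_t = (r₁ + r₂)/2 = 5.475×10^5 km.
On the circular orbit at r = 1.350×10^5 km, v_c = √(μ/r) = 10.8237 km/s.
Transfer-orbit speed at the same r (vis-viva, a = a_t): v_t = √[μ(2/r − 1/a_t)] = 14.3325 km/s.
Δv₁ = |v_t − v_c| = |14.3325 − 10.8237| = 3.509 km/s.

Δv₁ = 3.51 km/s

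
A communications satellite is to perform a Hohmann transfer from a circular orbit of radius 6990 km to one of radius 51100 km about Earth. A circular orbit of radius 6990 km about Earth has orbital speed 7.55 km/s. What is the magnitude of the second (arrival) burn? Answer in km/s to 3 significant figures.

Δv₂ = 1.42 km/s

From the circular-orbit relation v² = μ/r at r = 6990 km: μ = v²r = (7.55)² × 6990 = 3.98447×10^5 km³/s².
The Hohmann ellipse has a_t = (r₁ + r₂)/2 = 29045 km.
Circular speed at r = 51100 km: v_c = √(μ/r) = 2.79238 km/s.
Vis-viva on the transfer ellipse at r = 51100 km gives v_t = √[μ(2/r − 1/a_t)] = 1.36987 km/s.
Δv₂ = |v_t − v_c| = |1.36987 − 2.79238| = 1.423 km/s.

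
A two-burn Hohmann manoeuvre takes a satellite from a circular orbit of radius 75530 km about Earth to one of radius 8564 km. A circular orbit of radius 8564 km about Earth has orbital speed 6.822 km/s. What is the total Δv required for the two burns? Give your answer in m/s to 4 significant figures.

Δv = 3582 m/s

From the circular-orbit relation v² = μ/r at r = 8564 km: μ = v²r = (6.822)² × 8564 = 3.98566×10^5 km³/s².
The Hohmann ellipse has a_t = (r₁ + r₂)/2 = 42047 km.
At r₁ the circular-orbit speed is v₁ = √(μ/r₁) = 2.29716 km/s.
Transfer-orbit speed at r₁ (v² = μ(2/r − 1/a)): v_a = √[μ(2/r₁ − 1/a_t)] = 1.03672 km/s.
First burn Δv₁ = |v_a − v₁| = 1.2604 km/s.
Circular speed at r₂: v₂ = √(μ/r₂) = 6.8220 km/s.
Transfer-orbit speed at r₂: v_p = √[μ(2/r₂ − 1/a_t)] = 9.1433 km/s.
Second burn Δv₂ = |v₂ − v_p| = 2.3213 km/s.
Δv = Δv₁ + Δv₂ = 1.2604 + 2.3213 = 3.582 km/s.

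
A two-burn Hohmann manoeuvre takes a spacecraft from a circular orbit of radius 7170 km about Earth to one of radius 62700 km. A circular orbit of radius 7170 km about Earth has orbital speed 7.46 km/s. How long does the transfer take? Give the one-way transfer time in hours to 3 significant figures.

t = 9.02 hours

From the circular-orbit relation v² = μ/r at r = 7170 km: μ = v²r = (7.46)² × 7170 = 3.99022×10^5 km³/s².
Semi-major axis of the transfer orbit: a_t = (7170 + 62700)/2 = 34935 km.
By Kepler's third law the transfer-orbit period is T = 2π√(a_t³/μ), so t = T/2 = 32470 s.
Converting: 32470 s ÷ 3600 s/hour = 9.02 hours.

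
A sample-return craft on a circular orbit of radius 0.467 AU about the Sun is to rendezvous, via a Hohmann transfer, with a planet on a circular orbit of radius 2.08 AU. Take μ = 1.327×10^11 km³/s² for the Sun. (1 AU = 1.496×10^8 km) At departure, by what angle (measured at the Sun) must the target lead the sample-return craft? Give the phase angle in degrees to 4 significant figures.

φ = 93.77°

In km: r₁ = 0.467 × 1.496×10^8 = 6.98632×10^7 km; r₂ = 2.08 × 1.496×10^8 = 3.11168×10^8 km.
Semi-major axis of the transfer orbit: a_t = (6.98632×10^7 + 3.11168×10^8)/2 = 1.905156×10^8 km.
Transfer time t = π√(a_t³/μ) = 2.268×10^7 s.
Target angular speed ω₂ = √(μ/r₂³) = 6.637×10^-8 rad/s.
Angle swept by the target during transfer: ω₂·t = 1.505 rad = 86.23°.
The sample-return craft traverses 180° on the transfer ellipse, so the target must lead by 180° − 86.23° = 93.77°.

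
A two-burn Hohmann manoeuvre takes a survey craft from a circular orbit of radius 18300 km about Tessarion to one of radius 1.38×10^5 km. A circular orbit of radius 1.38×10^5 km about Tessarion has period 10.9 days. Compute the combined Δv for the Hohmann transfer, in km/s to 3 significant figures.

Δv = 1.31 km/s

From Kepler's third law T² = 4π²r³/μ at r = 1.38×10^5 km, T = 10.9 days = 10.9 × 86400 s = 9.4176×10^5 s: μ = 4π²r³/T² = 1.16981×10^5 km³/s².
The Hohmann ellipse has a_t = (r₁ + r₂)/2 = 78150 km.
At r₁ the circular-orbit speed is v₁ = √(μ/r₁) = 2.52832 km/s.
Transfer-orbit speed at r₁ (vis-viva): v_p = √[μ(2/r₁ − 1/a_t)] = 3.35976 km/s.
First burn Δv₁ = |v_p − v₁| = 0.8314 km/s.
At r₂, v₂ = √(μ/r₂) = 0.9207 km/s.
Transfer-orbit speed at r₂: v_a = √[μ(2/r₂ − 1/a_t)] = 0.4455 km/s.
Second burn Δv₂ = |v₂ − v_a| = 0.4752 km/s.
Δv = Δv₁ + Δv₂ = 0.8314 + 0.4752 = 1.307 km/s.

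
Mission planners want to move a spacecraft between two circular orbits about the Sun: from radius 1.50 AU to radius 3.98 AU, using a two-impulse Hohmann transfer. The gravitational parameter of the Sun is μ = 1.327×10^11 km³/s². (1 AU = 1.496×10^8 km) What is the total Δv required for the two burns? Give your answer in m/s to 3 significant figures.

Δv = 8870 m/s

In km: r₁ = 1.50 × 1.496×10^8 = 2.244×10^8 km; r₂ = 3.98 × 1.496×10^8 = 5.95408×10^8 km.
Semi-major axis of the transfer orbit: a_t = (2.244×10^8 + 5.95408×10^8)/2 = 4.09904×10^8 km.
Circular speed at r₁: v₁ = √(μ/r₁) = √(1.327×10^11/2.244×10^8) = 24.3178 km/s.
Transfer-orbit speed at r₁ (vis-viva equation): v_p = √[μ(2/r₁ − 1/a_t)] = 29.3083 km/s.
First burn Δv₁ = |v_p − v₁| = 4.9905 km/s.
Circular speed at r₂: v₂ = √(μ/r₂) = 14.9289 km/s.
Transfer-orbit speed at r₂: v_a = √[μ(2/r₂ − 1/a_t)] = 11.0458 km/s.
Second burn Δv₂ = |v₂ − v_a| = 3.8831 km/s.
Total Δv = Δv₁ + Δv₂ = 8.874 km/s.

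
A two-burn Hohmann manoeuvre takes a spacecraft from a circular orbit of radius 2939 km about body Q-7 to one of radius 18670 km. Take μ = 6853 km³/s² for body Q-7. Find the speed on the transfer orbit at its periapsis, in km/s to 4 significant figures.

v = 2.007 km/s

Semi-major axis of the transfer orbit: a_t = (2939 + 18670)/2 = 10804.5 km.
At periapsis, r = 2939 km.
Applying v² = μ(2/r − 1/a_t): v = 2.007 km/s.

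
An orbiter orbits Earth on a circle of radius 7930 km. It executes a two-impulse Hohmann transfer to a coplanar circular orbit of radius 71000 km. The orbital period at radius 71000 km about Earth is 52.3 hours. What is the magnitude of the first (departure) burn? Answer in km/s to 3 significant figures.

From Kepler's third law T² = 4π²r³/μ at r = 71000 km, T = 52.3 hours = 52.3 × 3600 s = 1.8828×10^5 s: μ = 4π²r³/T² = 3.98590×10^5 km³/s².
Transfer-ellipse semi-major axis a_t = (r₁ + r₂)/2 = (7930 + 71000)/2 = 39465 km.
Circular speed at r = 7930 km: v_c = √(μ/r) = 7.0897 km/s.
Vis-viva on the transfer ellipse at r = 7930 km gives v_t = √[μ(2/r − 1/a_t)] = 9.5093 km/s.
Δv₁ = |v_t − v_c| = |9.5093 − 7.0897| = 2.420 km/s.

Δv₁ = 2.42 km/s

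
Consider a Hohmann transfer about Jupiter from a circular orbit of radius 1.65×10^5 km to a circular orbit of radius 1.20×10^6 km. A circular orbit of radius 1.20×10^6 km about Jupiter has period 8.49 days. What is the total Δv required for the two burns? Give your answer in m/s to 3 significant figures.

From Kepler's third law T² = 4π²r³/μ at r = 1.20×10^6 km, T = 8.49 days = 8.49 × 86400 s = 7.33536×10^5 s: μ = 4π²r³/T² = 1.26783×10^8 km³/s².
The Hohmann ellipse has a_t = (r₁ + r₂)/2 = 6.825×10^5 km.
At r₁ the circular-orbit speed is v₁ = √(μ/r₁) = 27.720 km/s.
On the transfer ellipse at r₁, v² = μ(2/r − 1/a) gives v_p = √[μ(2/r₁ − 1/a_t)] = 36.756 km/s.
First burn Δv₁ = |v_p − v₁| = 9.036 km/s.
Circular speed at r₂: v₂ = √(μ/r₂) = 10.279 km/s.
Transfer-orbit speed at r₂: v_a = √[μ(2/r₂ − 1/a_t)] = 5.0539 km/s.
Second burn Δv₂ = |v₂ − v_a| = 5.225 km/s.
Δv = Δv₁ + Δv₂ = 9.036 + 5.225 = 14.26 km/s.

Δv = 14300 m/s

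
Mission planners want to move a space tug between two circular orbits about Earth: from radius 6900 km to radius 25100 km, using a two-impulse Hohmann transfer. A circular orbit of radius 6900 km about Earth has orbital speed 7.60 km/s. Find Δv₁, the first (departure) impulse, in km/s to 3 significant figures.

Δv₁ = 1.92 km/s

From the circular-orbit relation v² = μ/r at r = 6900 km: μ = v²r = (7.60)² × 6900 = 3.98544×10^5 km³/s².
Semi-major axis of the transfer orbit: a_t = (6900 + 25100)/2 = 16000 km.
On the circular orbit at r = 6900 km, v_c = √(μ/r) = 7.600 km/s.
Transfer-orbit speed at the same r (vis-viva, a = a_t): v_t = √[μ(2/r − 1/a_t)] = 9.519 km/s.
Δv₁ = |v_t − v_c| = |9.519 − 7.600| = 1.919 km/s.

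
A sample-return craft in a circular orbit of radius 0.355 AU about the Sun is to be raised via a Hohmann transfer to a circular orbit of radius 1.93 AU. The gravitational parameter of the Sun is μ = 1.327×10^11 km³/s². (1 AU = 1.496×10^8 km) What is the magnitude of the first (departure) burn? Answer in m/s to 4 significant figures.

In km: r₁ = 0.355 × 1.496×10^8 = 5.3108×10^7 km; r₂ = 1.93 × 1.496×10^8 = 2.88728×10^8 km.
The Hohmann ellipse has a_t = (r₁ + r₂)/2 = 1.70918×10^8 km.
Circular speed at r = 5.3108×10^7 km: v_c = √(μ/r) = 49.99 km/s.
Vis-viva on the transfer ellipse at r = 5.3108×10^7 km gives v_t = √[μ(2/r − 1/a_t)] = 64.97 km/s.
Δv₁ = |v_t − v_c| = |64.97 − 49.99| = 14.98 km/s.

Δv₁ = 14980 m/s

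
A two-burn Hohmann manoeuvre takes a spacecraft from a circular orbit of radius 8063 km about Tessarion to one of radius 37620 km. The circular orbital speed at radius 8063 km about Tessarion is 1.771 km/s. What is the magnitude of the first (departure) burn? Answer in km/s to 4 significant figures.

From the circular-orbit relation v² = μ/r at r = 8063 km: μ = v²r = (1.771)² × 8063 = 25289.1 km³/s².
Semi-major axis of the transfer orbit: a_t = (8063 + 37620)/2 = 22841.5 km.
Circular speed at r = 8063 km: v_c = √(μ/r) = 1.7710 km/s.
Vis-viva on the transfer ellipse at r = 8063 km gives v_t = √[μ(2/r − 1/a_t)] = 2.2728 km/s.
Δv₁ = |v_t − v_c| = |2.2728 − 1.7710| = 0.5018 km/s.

Δv₁ = 0.5018 km/s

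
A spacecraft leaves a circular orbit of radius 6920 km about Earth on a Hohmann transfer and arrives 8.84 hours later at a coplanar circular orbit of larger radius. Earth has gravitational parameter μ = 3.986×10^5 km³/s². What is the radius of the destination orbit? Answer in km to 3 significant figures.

r₂ = 62000 km

Transfer time t = 8.84 hours = 31824 s, and t = π√(a_t³/μ).
So a_t = (μ t²/π²)^(1/3) = (3.986×10^5 × (31824)² / π²)^(1/3) = 34455 km.
Since a_t = (r₁ + r₂)/2, r₂ = 2a_t − r₁ = 2×34455 − 6920 = 61990 km.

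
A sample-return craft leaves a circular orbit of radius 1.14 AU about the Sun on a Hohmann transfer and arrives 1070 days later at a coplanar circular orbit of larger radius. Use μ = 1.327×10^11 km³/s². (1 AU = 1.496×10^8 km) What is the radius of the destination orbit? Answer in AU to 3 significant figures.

In km: r₁ = 1.14 × 1.496×10^8 = 1.70544×10^8 km.
Transfer time t = 1070 days = 9.2448×10^7 s, and t = π√(a_t³/μ).
So a_t = (μ t²/π²)^(1/3) = (1.327×10^11 × (9.2448×10^7)² / π²)^(1/3) = 4.8617×10^8 km.
Since a_t = (r₁ + r₂)/2, r₂ = 2a_t − r₁ = 2×4.8617×10^8 − 1.70544×10^8 = 8.01796×10^8 km.
In AU: r₂ = 8.01796×10^8 / 1.496×10^8 = 5.36 AU.

r₂ = 5.36 AU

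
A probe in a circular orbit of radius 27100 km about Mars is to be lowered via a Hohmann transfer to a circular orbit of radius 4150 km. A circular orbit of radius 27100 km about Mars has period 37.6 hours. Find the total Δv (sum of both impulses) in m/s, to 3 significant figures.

Δv = 1630 m/s

From Kepler's third law T² = 4π²r³/μ at r = 27100 km, T = 37.6 hours = 37.6 × 3600 s = 1.3536×10^5 s: μ = 4π²r³/T² = 42883.2 km³/s².
Transfer-ellipse semi-major axis a_t = (r₁ + r₂)/2 = (27100 + 4150)/2 = 15625 km.
Circular speed at r₁: v₁ = √(μ/r₁) = √(42883.2/27100) = 1.2579 km/s.
On the transfer ellipse at r₁, vis-viva gives v_a = √[μ(2/r₁ − 1/a_t)] = 0.64830 km/s.
First burn Δv₁ = |v_a − v₁| = 0.6096 km/s.
At r₂, v₂ = √(μ/r₂) = 3.2145 km/s.
Transfer-orbit speed at r₂: v_p = √[μ(2/r₂ − 1/a_t)] = 4.2334 km/s.
Second burn Δv₂ = |v₂ − v_p| = 1.019 km/s.
Total Δv = Δv₁ + Δv₂ = 1.629 km/s.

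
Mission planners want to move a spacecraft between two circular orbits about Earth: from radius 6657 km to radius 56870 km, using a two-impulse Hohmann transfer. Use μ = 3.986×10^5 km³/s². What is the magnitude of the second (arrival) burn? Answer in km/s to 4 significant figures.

Δv₂ = 1.435 km/s

The Hohmann ellipse has a_t = (r₁ + r₂)/2 = 31763.5 km.
Circular speed at r = 56870 km: v_c = √(μ/r) = 2.647 km/s.
Transfer-orbit speed at the same r (vis-viva, a = a_t): v_t = √[μ(2/r − 1/a_t)] = 1.212 km/s.
Δv₂ = |v_t − v_c| = |1.212 − 2.647| = 1.435 km/s.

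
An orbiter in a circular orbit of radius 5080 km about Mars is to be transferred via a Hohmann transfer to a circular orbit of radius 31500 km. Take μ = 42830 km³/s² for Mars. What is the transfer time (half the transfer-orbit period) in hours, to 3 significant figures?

Transfer-ellipse semi-major axis a_t = (r₁ + r₂)/2 = (5080 + 31500)/2 = 18290 km.
By Kepler's third law the transfer-orbit period is T = 2π√(a_t³/μ), so t = T/2 = 37550 s.
Converting: 37550 s ÷ 3600 s/hour = 10.4 hours.

t = 10.4 hours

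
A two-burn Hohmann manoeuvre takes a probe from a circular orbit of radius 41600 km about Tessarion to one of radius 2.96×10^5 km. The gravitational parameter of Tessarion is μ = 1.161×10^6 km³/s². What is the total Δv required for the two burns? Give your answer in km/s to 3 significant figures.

Δv = 2.71 km/s

The Hohmann ellipse has a_t = (r₁ + r₂)/2 = 1.688×10^5 km.
At r₁ the circular-orbit speed is v₁ = √(μ/r₁) = 5.283 km/s.
Transfer-orbit speed at r₁ (vis-viva equation): v_p = √[μ(2/r₁ − 1/a_t)] = 6.996 km/s.
First burn Δv₁ = |v_p − v₁| = 1.713 km/s.
At r₂, v₂ = √(μ/r₂) = 1.9805 km/s.
Transfer-orbit speed at r₂: v_a = √[μ(2/r₂ − 1/a_t)] = 0.98317 km/s.
Second burn Δv₂ = |v₂ − v_a| = 0.9973 km/s.
Δv = Δv₁ + Δv₂ = 1.713 + 0.9973 = 2.710 km/s.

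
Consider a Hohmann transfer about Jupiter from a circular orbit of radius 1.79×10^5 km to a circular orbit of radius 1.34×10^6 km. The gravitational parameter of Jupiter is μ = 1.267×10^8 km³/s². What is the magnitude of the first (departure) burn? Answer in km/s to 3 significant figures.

Transfer-ellipse semi-major axis a_t = (r₁ + r₂)/2 = (1.790×10^5 + 1.340×10^6)/2 = 7.595×10^5 km.
On the circular orbit at r = 1.790×10^5 km, v_c = √(μ/r) = 26.605 km/s.
Vis-viva on the transfer ellipse at r = 1.790×10^5 km gives v_t = √[μ(2/r − 1/a_t)] = 35.339 km/s.
Δv₁ = |v_t − v_c| = |35.339 − 26.605| = 8.734 km/s.

Δv₁ = 8.73 km/s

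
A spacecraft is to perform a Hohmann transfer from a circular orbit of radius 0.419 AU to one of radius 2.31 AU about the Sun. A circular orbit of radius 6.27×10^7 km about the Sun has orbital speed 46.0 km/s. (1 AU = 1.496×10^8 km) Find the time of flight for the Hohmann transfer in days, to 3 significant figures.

From the circular-orbit relation v² = μ/r at r = 6.27×10^7 km: μ = v²r = (46.0)² × 6.27×10^7 = 1.32673×10^11 km³/s².
In km: r₁ = 0.419 × 1.496×10^8 = 6.26824×10^7 km; r₂ = 2.31 × 1.496×10^8 = 3.45576×10^8 km.
The Hohmann ellipse has a_t = (r₁ + r₂)/2 = 2.041292×10^8 km.
By Kepler's third law the transfer-orbit period is T = 2π√(a_t³/μ), so t = T/2 = 2.515×10^7 s.
Converting: 2.515×10^7 s ÷ 86400 s/day = 291 days.

t = 291 days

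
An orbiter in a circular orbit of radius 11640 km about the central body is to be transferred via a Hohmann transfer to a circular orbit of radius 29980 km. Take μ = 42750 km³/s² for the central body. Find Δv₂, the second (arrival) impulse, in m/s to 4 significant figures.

Δv₂ = 301.0 m/s

Semi-major axis of the transfer orbit: a_t = (11640 + 29980)/2 = 20810 km.
Circular speed at r = 29980 km: v_c = √(μ/r) = 1.1941 km/s.
Vis-viva on the transfer ellipse at r = 29980 km gives v_t = √[μ(2/r − 1/a_t)] = 0.89308 km/s.
Δv₂ = |v_t − v_c| = |0.89308 − 1.1941| = 0.3010 km/s.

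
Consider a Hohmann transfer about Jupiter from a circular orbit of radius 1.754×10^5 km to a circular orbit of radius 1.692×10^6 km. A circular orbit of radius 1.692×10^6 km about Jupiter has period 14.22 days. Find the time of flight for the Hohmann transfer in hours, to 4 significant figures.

t = 69.95 hours

From Kepler's third law T² = 4π²r³/μ at r = 1.692×10^6 km, T = 14.22 days = 14.22 × 86400 s = 1.228608×10^6 s: μ = 4π²r³/T² = 1.26688×10^8 km³/s².
Transfer-ellipse semi-major axis a_t = (r₁ + r₂)/2 = (1.754×10^5 + 1.692×10^6)/2 = 9.337×10^5 km.
Transfer time t = π√(a_t³/μ) = π√((9.337×10^5)³ / 1.26688×10^8) = 2.5182×10^5 s.
Converting: 2.5182×10^5 s ÷ 3600 s/hour = 69.95 hours.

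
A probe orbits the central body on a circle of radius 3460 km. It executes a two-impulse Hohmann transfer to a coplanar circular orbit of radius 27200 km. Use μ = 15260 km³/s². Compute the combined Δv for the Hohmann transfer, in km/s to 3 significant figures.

Semi-major axis of the transfer orbit: a_t = (3460 + 27200)/2 = 15330 km.
At r₁ the circular-orbit speed is v₁ = √(μ/r₁) = 2.10010 km/s.
On the transfer ellipse at r₁, v² = μ(2/r − 1/a) gives v_p = √[μ(2/r₁ − 1/a_t)] = 2.79739 km/s.
First burn Δv₁ = |v_p − v₁| = 0.69729 km/s.
At r₂, v₂ = √(μ/r₂) = 0.7490190 km/s.
Transfer-orbit speed at r₂: v_a = √[μ(2/r₂ − 1/a_t)] = 0.3558441 km/s.
Second burn Δv₂ = |v₂ − v_a| = 0.39317 km/s.
Total Δv = Δv₁ + Δv₂ = 1.090 km/s.

Δv = 1.09 km/s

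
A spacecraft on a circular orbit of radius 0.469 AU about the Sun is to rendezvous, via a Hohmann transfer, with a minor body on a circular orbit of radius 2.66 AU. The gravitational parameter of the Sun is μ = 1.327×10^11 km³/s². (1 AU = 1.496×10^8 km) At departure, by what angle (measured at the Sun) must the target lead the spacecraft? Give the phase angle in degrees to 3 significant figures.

In km: r₁ = 0.469 × 1.496×10^8 = 7.01624×10^7 km; r₂ = 2.66 × 1.496×10^8 = 3.97936×10^8 km.
The Hohmann ellipse has a_t = (r₁ + r₂)/2 = 2.340492×10^8 km.
Transfer time t = π√(a_t³/μ) = 3.088×10^7 s.
Target angular speed ω₂ = √(μ/r₂³) = 4.589×10^-8 rad/s.
Angle swept by the target during transfer: ω₂·t = 1.417 rad = 81.19°.
Arrival is 180° from departure on the ellipse, so φ = 180° − 81.19° = 98.8°.

φ = 98.8°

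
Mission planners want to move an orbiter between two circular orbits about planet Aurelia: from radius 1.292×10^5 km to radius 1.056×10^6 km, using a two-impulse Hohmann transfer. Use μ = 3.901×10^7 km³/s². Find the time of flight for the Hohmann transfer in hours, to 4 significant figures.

t = 63.74 hours

Transfer-ellipse semi-major axis a_t = (r₁ + r₂)/2 = (1.292×10^5 + 1.056×10^6)/2 = 5.926×10^5 km.
Transfer time t = π√(a_t³/μ) = π√((5.926×10^5)³ / 3.901×10^7) = 2.2946×10^5 s.
Converting: 2.2946×10^5 s ÷ 3600 s/hour = 63.74 hours.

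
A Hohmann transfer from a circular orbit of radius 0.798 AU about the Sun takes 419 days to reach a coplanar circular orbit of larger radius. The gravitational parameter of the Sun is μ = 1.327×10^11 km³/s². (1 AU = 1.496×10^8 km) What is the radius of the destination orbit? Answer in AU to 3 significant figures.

In km: r₁ = 0.798 × 1.496×10^8 = 1.193808×10^8 km.
Transfer time t = 419 days = 3.62016×10^7 s, and t = π√(a_t³/μ).
So a_t = (μ t²/π²)^(1/3) = (1.327×10^11 × (3.62016×10^7)² / π²)^(1/3) = 2.6022×10^8 km.
Since a_t = (r₁ + r₂)/2, r₂ = 2a_t − r₁ = 2×2.6022×10^8 − 1.193808×10^8 = 4.010592×10^8 km.
In AU: r₂ = 4.010592×10^8 / 1.496×10^8 = 2.68 AU.

r₂ = 2.68 AU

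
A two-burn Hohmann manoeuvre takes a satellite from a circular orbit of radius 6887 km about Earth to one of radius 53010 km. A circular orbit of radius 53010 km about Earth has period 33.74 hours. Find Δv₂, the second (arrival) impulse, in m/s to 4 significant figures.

Δv₂ = 1427 m/s

From Kepler's third law T² = 4π²r³/μ at r = 53010 km, T = 33.74 hours = 33.74 × 3600 s = 1.21464×10^5 s: μ = 4π²r³/T² = 3.98601×10^5 km³/s².
Transfer-ellipse semi-major axis a_t = (r₁ + r₂)/2 = (6887 + 53010)/2 = 29948.5 km.
Circular speed at r = 53010 km: v_c = √(μ/r) = 2.742 km/s.
Transfer-orbit speed at the same r (vis-viva, a = a_t): v_t = √[μ(2/r − 1/a_t)] = 1.315 km/s.
Δv₂ = |v_t − v_c| = |1.315 − 2.742| = 1.427 km/s.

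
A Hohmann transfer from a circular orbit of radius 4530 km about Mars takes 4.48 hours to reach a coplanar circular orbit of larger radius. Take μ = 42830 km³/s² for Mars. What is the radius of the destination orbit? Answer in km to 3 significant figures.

r₂ = 16300 km

Transfer time t = 4.48 hours = 16128 s, and t = π√(a_t³/μ).
So a_t = (μ t²/π²)^(1/3) = (42830 × (16128)² / π²)^(1/3) = 10412 km.
Since a_t = (r₁ + r₂)/2, r₂ = 2a_t − r₁ = 2×10412 − 4530 = 16294 km.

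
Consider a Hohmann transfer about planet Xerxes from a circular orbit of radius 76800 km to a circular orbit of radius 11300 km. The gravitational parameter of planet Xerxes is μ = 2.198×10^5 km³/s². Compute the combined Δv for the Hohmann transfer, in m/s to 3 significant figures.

Δv = 2250 m/s

Semi-major axis of the transfer orbit: a_t = (76800 + 11300)/2 = 44050 km.
At r₁ the circular-orbit speed is v₁ = √(μ/r₁) = 1.6917 km/s.
On the transfer ellipse at r₁, vis-viva equation gives v_a = √[μ(2/r₁ − 1/a_t)] = 0.85684 km/s.
First burn Δv₁ = |v_a − v₁| = 0.8349 km/s.
Circular speed at r₂: v₂ = √(μ/r₂) = 4.410 km/s.
Transfer-orbit speed at r₂: v_p = √[μ(2/r₂ − 1/a_t)] = 5.823 km/s.
Second burn Δv₂ = |v₂ − v_p| = 1.413 km/s.
Total Δv = Δv₁ + Δv₂ = 2.248 km/s.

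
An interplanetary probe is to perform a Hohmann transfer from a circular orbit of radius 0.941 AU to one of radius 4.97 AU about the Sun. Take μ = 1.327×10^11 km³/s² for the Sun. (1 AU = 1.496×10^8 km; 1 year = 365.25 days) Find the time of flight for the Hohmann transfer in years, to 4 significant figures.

t = 2.541 years

In km: r₁ = 0.941 × 1.496×10^8 = 1.407736×10^8 km; r₂ = 4.97 × 1.496×10^8 = 7.43512×10^8 km.
Transfer-ellipse semi-major axis a_t = (r₁ + r₂)/2 = (1.407736×10^8 + 7.43512×10^8)/2 = 4.421428×10^8 km.
By Kepler's third law the transfer-orbit period is T = 2π√(a_t³/μ), so t = T/2 = 8.018×10^7 s.
Converting: 8.018×10^7 s ÷ 3.15576×10^7 s/year (365.25 × 86400) = 2.541 years.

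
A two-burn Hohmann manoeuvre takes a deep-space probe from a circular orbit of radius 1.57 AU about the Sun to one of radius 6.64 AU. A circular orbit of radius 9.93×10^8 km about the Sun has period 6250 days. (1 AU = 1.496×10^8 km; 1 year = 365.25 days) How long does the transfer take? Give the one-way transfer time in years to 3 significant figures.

From Kepler's third law T² = 4π²r³/μ at r = 9.93×10^8 km, T = 6250 days = 6250 × 86400 s = 5.400×10^8 s: μ = 4π²r³/T² = 1.32562×10^11 km³/s².
In km: r₁ = 1.57 × 1.496×10^8 = 2.34872×10^8 km; r₂ = 6.64 × 1.496×10^8 = 9.93344×10^8 km.
Transfer-ellipse semi-major axis a_t = (r₁ + r₂)/2 = (2.34872×10^8 + 9.93344×10^8)/2 = 6.14108×10^8 km.
By Kepler's third law the transfer-orbit period is T = 2π√(a_t³/μ), so t = T/2 = 1.313×10^8 s.
Converting: 1.313×10^8 s ÷ 3.15576×10^7 s/year (365.25 × 86400) = 4.16 years.

t = 4.16 years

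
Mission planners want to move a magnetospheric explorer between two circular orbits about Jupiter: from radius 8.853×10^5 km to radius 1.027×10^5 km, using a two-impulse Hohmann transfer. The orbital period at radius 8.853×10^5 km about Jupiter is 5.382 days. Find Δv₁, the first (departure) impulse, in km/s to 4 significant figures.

From Kepler's third law T² = 4π²r³/μ at r = 8.853×10^5 km, T = 5.382 days = 5.382 × 86400 s = 4.650048×10^5 s: μ = 4π²r³/T² = 1.26682×10^8 km³/s².
Transfer-ellipse semi-major axis a_t = (r₁ + r₂)/2 = (8.853×10^5 + 1.027×10^5)/2 = 4.940×10^5 km.
Circular speed at r = 8.853×10^5 km: v_c = √(μ/r) = 11.962 km/s.
Vis-viva on the transfer ellipse at r = 8.853×10^5 km gives v_t = √[μ(2/r − 1/a_t)] = 5.4542 km/s.
Δv₁ = |v_t − v_c| = |5.4542 − 11.962| = 6.508 km/s.

Δv₁ = 6.508 km/s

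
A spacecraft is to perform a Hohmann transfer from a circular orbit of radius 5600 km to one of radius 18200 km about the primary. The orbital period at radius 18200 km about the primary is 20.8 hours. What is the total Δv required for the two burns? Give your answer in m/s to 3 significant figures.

Δv = 1130 m/s

From Kepler's third law T² = 4π²r³/μ at r = 18200 km, T = 20.8 hours = 20.8 × 3600 s = 74880 s: μ = 4π²r³/T² = 42446.5 km³/s².
The Hohmann ellipse has a_t = (r₁ + r₂)/2 = 11900 km.
Circular speed at r₁: v₁ = √(μ/r₁) = √(42446.5/5600) = 2.7531324 km/s.
Transfer-orbit speed at r₁ (vis-viva equation): v_p = √[μ(2/r₁ − 1/a_t)] = 3.4047820 km/s.
First burn Δv₁ = |v_p − v₁| = 0.6516 km/s.
Circular speed at r₂: v₂ = √(μ/r₂) = 1.52716 km/s.
Transfer-orbit speed at r₂: v_a = √[μ(2/r₂ − 1/a_t)] = 1.04763 km/s.
Second burn Δv₂ = |v₂ − v_a| = 0.4795 km/s.
Total Δv = Δv₁ + Δv₂ = 1.131 km/s.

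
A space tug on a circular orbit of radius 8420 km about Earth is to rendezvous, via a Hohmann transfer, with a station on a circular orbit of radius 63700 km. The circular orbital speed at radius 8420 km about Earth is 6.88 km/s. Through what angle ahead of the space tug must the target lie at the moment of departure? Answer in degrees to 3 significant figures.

From the circular-orbit relation v² = μ/r at r = 8420 km: μ = v²r = (6.88)² × 8420 = 3.98556×10^5 km³/s².
The Hohmann ellipse has a_t = (r₁ + r₂)/2 = 36060 km.
Transfer time t = π√(a_t³/μ) = 34076 s.
Target angular speed ω₂ = √(μ/r₂³) = 3.9268×10^-5 rad/s.
Angle swept by the target during transfer: ω₂·t = 1.3381 rad = 76.67°.
The space tug traverses 180° on the transfer ellipse, so the target must lead by 180° − 76.67° = 103°.

φ = 103°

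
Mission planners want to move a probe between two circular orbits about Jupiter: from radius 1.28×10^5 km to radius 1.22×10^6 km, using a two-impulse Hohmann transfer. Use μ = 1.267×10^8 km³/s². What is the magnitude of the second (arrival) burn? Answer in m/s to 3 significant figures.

Δv₂ = 5750 m/s

Semi-major axis of the transfer orbit: a_t = (1.280×10^5 + 1.220×10^6)/2 = 6.740×10^5 km.
On the circular orbit at r = 1.220×10^6 km, v_c = √(μ/r) = 10.191 km/s.
Vis-viva on the transfer ellipse at r = 1.220×10^6 km gives v_t = √[μ(2/r − 1/a_t)] = 4.4410 km/s.
Δv₂ = |v_t − v_c| = |4.4410 − 10.191| = 5.750 km/s.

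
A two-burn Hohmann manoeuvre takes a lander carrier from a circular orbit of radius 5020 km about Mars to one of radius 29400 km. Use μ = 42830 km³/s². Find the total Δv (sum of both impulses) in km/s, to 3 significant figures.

Δv = 1.45 km/s

The Hohmann ellipse has a_t = (r₁ + r₂)/2 = 17210 km.
Circular speed at r₁: v₁ = √(μ/r₁) = √(42830/5020) = 2.9209 km/s.
On the transfer ellipse at r₁, vis-viva equation gives v_p = √[μ(2/r₁ − 1/a_t)] = 3.8177 km/s.
First burn Δv₁ = |v_p − v₁| = 0.8968 km/s.
At r₂, v₂ = √(μ/r₂) = 1.207 km/s.
Transfer-orbit speed at r₂: v_a = √[μ(2/r₂ − 1/a_t)] = 0.6519 km/s.
Second burn Δv₂ = |v₂ − v_a| = 0.5551 km/s.
Total Δv = Δv₁ + Δv₂ = 1.452 km/s.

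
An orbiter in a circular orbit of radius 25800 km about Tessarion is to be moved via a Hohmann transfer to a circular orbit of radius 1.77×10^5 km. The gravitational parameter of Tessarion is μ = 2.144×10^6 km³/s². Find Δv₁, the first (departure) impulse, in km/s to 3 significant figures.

Transfer-ellipse semi-major axis a_t = (r₁ + r₂)/2 = (25800 + 1.770×10^5)/2 = 1.014×10^5 km.
Circular speed at r = 25800 km: v_c = √(μ/r) = 9.1160 km/s.
Vis-viva on the transfer ellipse at r = 25800 km gives v_t = √[μ(2/r − 1/a_t)] = 12.044 km/s.
Δv₁ = |v_t − v_c| = |12.044 − 9.1160| = 2.928 km/s.

Δv₁ = 2.93 km/s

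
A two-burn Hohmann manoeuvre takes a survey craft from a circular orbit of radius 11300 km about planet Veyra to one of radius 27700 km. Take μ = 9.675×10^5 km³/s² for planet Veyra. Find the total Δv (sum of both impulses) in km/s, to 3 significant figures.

Δv = 3.19 km/s

Transfer-ellipse semi-major axis a_t = (r₁ + r₂)/2 = (11300 + 27700)/2 = 19500 km.
At r₁ the circular-orbit speed is v₁ = √(μ/r₁) = 9.2531 km/s.
On the transfer ellipse at r₁, vis-viva equation gives v_p = √[μ(2/r₁ − 1/a_t)] = 11.028 km/s.
First burn Δv₁ = |v_p − v₁| = 1.775 km/s.
At r₂, v₂ = √(μ/r₂) = 5.910 km/s.
Transfer-orbit speed at r₂: v_a = √[μ(2/r₂ − 1/a_t)] = 4.499 km/s.
Second burn Δv₂ = |v₂ − v_a| = 1.411 km/s.
Total Δv = Δv₁ + Δv₂ = 3.186 km/s.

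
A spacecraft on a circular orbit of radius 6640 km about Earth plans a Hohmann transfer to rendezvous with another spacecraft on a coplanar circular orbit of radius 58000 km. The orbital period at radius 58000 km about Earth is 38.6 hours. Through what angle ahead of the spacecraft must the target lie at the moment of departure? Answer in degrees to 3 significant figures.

From Kepler's third law T² = 4π²r³/μ at r = 58000 km, T = 38.6 hours = 38.6 × 3600 s = 1.3896×10^5 s: μ = 4π²r³/T² = 3.98900×10^5 km³/s².
The Hohmann ellipse has a_t = (r₁ + r₂)/2 = 32320 km.
Transfer time t = π√(a_t³/μ) = 28901.8 s.
The target's mean motion on its circular orbit is ω₂ = √(μ/r₂³) = 4.52158×10^-5 rad/s.
Angle swept by the target during transfer: ω₂·t = 1.30682 rad = 74.88°.
The spacecraft traverses 180° on the transfer ellipse, so the target must lead by 180° − 74.88° = 105°.

φ = 105°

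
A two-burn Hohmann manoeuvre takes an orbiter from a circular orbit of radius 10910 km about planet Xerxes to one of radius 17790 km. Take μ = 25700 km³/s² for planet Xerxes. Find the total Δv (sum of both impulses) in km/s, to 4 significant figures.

Δv = 0.3280 km/s

Semi-major axis of the transfer orbit: a_t = (10910 + 17790)/2 = 14350 km.
Circular speed at r₁: v₁ = √(μ/r₁) = √(25700/10910) = 1.5348 km/s.
Transfer-orbit speed at r₁ (vis-viva equation): v_p = √[μ(2/r₁ − 1/a_t)] = 1.7089 km/s.
First burn Δv₁ = |v_p − v₁| = 0.1741 km/s.
At r₂, v₂ = √(μ/r₂) = 1.2019 km/s.
Transfer-orbit speed at r₂: v_a = √[μ(2/r₂ − 1/a_t)] = 1.0480 km/s.
Second burn Δv₂ = |v₂ − v_a| = 0.1539 km/s.
Total Δv = Δv₁ + Δv₂ = 0.3280 km/s.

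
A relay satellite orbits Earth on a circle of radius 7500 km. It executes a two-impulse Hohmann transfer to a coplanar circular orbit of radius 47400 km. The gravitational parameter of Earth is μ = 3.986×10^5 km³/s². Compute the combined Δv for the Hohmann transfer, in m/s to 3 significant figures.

Semi-major axis of the transfer orbit: a_t = (7500 + 47400)/2 = 27450 km.
Circular speed at r₁: v₁ = √(μ/r₁) = √(3.986×10^5/7500) = 7.290 km/s.
Transfer-orbit speed at r₁ (vis-viva equation): v_p = √[μ(2/r₁ − 1/a_t)] = 9.580 km/s.
First burn Δv₁ = |v_p − v₁| = 2.290 km/s.
Circular speed at r₂: v₂ = √(μ/r₂) = 2.900 km/s.
Transfer-orbit speed at r₂: v_a = √[μ(2/r₂ − 1/a_t)] = 1.516 km/s.
Second burn Δv₂ = |v₂ − v_a| = 1.384 km/s.
Δv = Δv₁ + Δv₂ = 2.290 + 1.384 = 3.674 km/s.

Δv = 3670 m/s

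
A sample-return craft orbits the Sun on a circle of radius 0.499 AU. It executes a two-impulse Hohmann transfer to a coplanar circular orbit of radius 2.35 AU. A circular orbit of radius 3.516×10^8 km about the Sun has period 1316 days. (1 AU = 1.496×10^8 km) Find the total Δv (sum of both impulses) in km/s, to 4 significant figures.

Δv = 19.92 km/s

From Kepler's third law T² = 4π²r³/μ at r = 3.516×10^8 km, T = 1316 days = 1316 × 86400 s = 1.137024×10^8 s: μ = 4π²r³/T² = 1.32729×10^11 km³/s².
In km: r₁ = 0.499 × 1.496×10^8 = 7.46504×10^7 km; r₂ = 2.35 × 1.496×10^8 = 3.5156×10^8 km.
Semi-major axis of the transfer orbit: a_t = (7.46504×10^7 + 3.5156×10^8)/2 = 2.131052×10^8 km.
At r₁ the circular-orbit speed is v₁ = √(μ/r₁) = 42.17 km/s.
Transfer-orbit speed at r₁ (v² = μ(2/r − 1/a)): v_p = √[μ(2/r₁ − 1/a_t)] = 54.16 km/s.
First burn Δv₁ = |v_p − v₁| = 11.99 km/s.
At r₂, v₂ = √(μ/r₂) = 19.43 km/s.
Transfer-orbit speed at r₂: v_a = √[μ(2/r₂ − 1/a_t)] = 11.50 km/s.
Second burn Δv₂ = |v₂ − v_a| = 7.930 km/s.
Δv = Δv₁ + Δv₂ = 11.99 + 7.930 = 19.92 km/s.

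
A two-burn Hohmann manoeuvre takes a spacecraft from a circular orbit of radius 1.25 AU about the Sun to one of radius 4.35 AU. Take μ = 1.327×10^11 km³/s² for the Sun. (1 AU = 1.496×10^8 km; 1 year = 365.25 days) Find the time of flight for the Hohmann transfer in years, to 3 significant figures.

In km: r₁ = 1.25 × 1.496×10^8 = 1.870×10^8 km; r₂ = 4.35 × 1.496×10^8 = 6.5076×10^8 km.
Transfer-ellipse semi-major axis a_t = (r₁ + r₂)/2 = (1.870×10^8 + 6.5076×10^8)/2 = 4.1888×10^8 km.
Half the transfer-orbit period gives t = π√(a_t³/μ) = 7.393×10^7 s.
Converting: 7.393×10^7 s ÷ 3.15576×10^7 s/year (365.25 × 86400) = 2.34 years.

t = 2.34 years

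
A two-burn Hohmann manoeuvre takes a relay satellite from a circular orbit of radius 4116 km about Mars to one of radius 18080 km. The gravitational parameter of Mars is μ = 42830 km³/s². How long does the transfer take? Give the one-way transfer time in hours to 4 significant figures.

t = 4.930 hours

Transfer-ellipse semi-major axis a_t = (r₁ + r₂)/2 = (4116 + 18080)/2 = 11098 km.
Half the transfer-orbit period gives t = π√(a_t³/μ) = 17748 s.
Converting: 17748 s ÷ 3600 s/hour = 4.930 hours.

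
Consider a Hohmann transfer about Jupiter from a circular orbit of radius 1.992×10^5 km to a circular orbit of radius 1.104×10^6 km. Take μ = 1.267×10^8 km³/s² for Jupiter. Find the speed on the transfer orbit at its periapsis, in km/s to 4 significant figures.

v = 32.83 km/s

The Hohmann ellipse has a_t = (r₁ + r₂)/2 = 6.516×10^5 km.
The periapsis of the transfer ellipse is at r = 1.992×10^5 km.
From the vis-viva equation, v = √[μ(2/r − 1/a_t)] = 32.83 km/s.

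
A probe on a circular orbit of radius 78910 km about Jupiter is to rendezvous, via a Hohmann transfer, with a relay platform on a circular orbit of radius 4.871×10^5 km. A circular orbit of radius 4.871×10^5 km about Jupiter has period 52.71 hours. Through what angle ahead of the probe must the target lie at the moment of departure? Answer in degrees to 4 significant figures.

From Kepler's third law T² = 4π²r³/μ at r = 4.871×10^5 km, T = 52.71 hours = 52.71 × 3600 s = 1.89756×10^5 s: μ = 4π²r³/T² = 1.26714×10^8 km³/s².
Semi-major axis of the transfer orbit: a_t = (78910 + 4.871×10^5)/2 = 2.83005×10^5 km.
The half-period of the transfer ellipse is t = π√(a_t³/μ) = 42020 s.
The target's mean motion on its circular orbit is ω₂ = √(μ/r₂³) = 3.311×10^-5 rad/s.
Angle swept by the target during transfer: ω₂·t = 1.39128 rad = 79.71°.
Arrival is 180° from departure on the ellipse, so φ = 180° − 79.71° = 100.3°.

φ = 100.3°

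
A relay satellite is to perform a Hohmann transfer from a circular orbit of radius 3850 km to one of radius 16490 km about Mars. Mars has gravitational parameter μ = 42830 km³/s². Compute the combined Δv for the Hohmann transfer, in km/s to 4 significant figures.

Δv = 1.532 km/s

Transfer-ellipse semi-major axis a_t = (r₁ + r₂)/2 = (3850 + 16490)/2 = 10170 km.
At r₁ the circular-orbit speed is v₁ = √(μ/r₁) = 3.3354 km/s.
Transfer-orbit speed at r₁ (vis-viva equation): v_p = √[μ(2/r₁ − 1/a_t)] = 4.2471 km/s.
First burn Δv₁ = |v_p − v₁| = 0.9117 km/s.
At r₂, v₂ = √(μ/r₂) = 1.6116 km/s.
Transfer-orbit speed at r₂: v_a = √[μ(2/r₂ − 1/a_t)] = 0.99159 km/s.
Second burn Δv₂ = |v₂ − v_a| = 0.6200 km/s.
Total Δv = Δv₁ + Δv₂ = 1.532 km/s.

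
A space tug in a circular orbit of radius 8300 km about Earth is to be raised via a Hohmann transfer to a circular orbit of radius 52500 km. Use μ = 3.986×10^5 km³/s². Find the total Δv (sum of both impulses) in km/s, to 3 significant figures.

Semi-major axis of the transfer orbit: a_t = (8300 + 52500)/2 = 30400 km.
Circular speed at r₁: v₁ = √(μ/r₁) = √(3.986×10^5/8300) = 6.930 km/s.
Transfer-orbit speed at r₁ (vis-viva): v_p = √[μ(2/r₁ − 1/a_t)] = 9.107 km/s.
First burn Δv₁ = |v_p − v₁| = 2.177 km/s.
At r₂, v₂ = √(μ/r₂) = 2.7554 km/s.
Transfer-orbit speed at r₂: v_a = √[μ(2/r₂ − 1/a_t)] = 1.4398 km/s.
Second burn Δv₂ = |v₂ − v_a| = 1.316 km/s.
Δv = Δv₁ + Δv₂ = 2.177 + 1.316 = 3.493 km/s.

Δv = 3.49 km/s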